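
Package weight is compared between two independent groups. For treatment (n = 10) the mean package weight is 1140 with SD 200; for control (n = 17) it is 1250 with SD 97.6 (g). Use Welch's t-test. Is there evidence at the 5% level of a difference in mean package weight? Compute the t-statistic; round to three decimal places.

-1.629

Let group 1 = treatment, group 2 = control. H0: μ_1 = μ_2; H1: μ_1 ≠ μ_2 (Welch's two-sample t-test, two-sided).
t = (x̄_1 − x̄_2)/√(s_1²/n_1 + s_2²/n_2) = (1140 − 1250)/√(200²/10 + 97.6²/17) = -1.629
Welch–Satterthwaite df ≈ 11.57
Two-sided p-value ≈ 0.1302
Since p ≈ 0.1302 > α = 0.05, fail to reject H0; the data do not provide sufficient evidence against H0.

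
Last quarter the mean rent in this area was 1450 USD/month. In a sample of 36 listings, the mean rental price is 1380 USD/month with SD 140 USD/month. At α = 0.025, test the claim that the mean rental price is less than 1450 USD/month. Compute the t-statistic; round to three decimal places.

H0: μ = 1450; H1: μ < 1450 (one-sample t-test, left-tailed).
t = (x̄ − μ₀)/(s/√n) = (1380 − 1450)/(140/√36) = -3.000
df = n − 1 = 35
p-value = P(T ≤ -3.000) ≈ 0.0025
Since p ≈ 0.0025 < α = 0.025, reject H0; the evidence is statistically significant.

-3.000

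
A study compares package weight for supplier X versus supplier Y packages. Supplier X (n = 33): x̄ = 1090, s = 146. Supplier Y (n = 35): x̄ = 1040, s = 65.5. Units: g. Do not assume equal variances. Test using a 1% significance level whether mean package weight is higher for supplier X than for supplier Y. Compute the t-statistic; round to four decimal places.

Let group 1 = supplier X, group 2 = supplier Y. H0: μ_1 = μ_2; H1: μ_1 > μ_2 (Welch's two-sample t-test, right-tailed).
t = (x̄_1 − x̄_2)/√(s_1²/n_1 + s_2²/n_2) = (1090 − 1040)/√(146²/33 + 65.5²/35) = 1.8036
Welch–Satterthwaite df ≈ 43.81
p-value = P(T ≥ 1.8036) ≈ 0.039
Since p ≈ 0.039 > α = 0.01, fail to reject H0; the evidence is not statistically significant.

1.8036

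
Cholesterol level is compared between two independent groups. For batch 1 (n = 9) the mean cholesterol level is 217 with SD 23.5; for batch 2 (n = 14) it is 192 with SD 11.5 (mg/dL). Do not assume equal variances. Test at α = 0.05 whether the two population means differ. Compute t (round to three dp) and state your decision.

t = 2.971; reject H0

Let group 1 = batch 1, group 2 = batch 2. H0: μ_1 = μ_2; H1: μ_1 ≠ μ_2 (Welch's two-sample t-test, two-sided).
t = (x̄_1 − x̄_2)/√(s_1²/n_1 + s_2²/n_2) = (217 − 192)/√(23.5²/9 + 11.5²/14) = 2.971
Welch–Satterthwaite df ≈ 10.50
Two-sided p-value ≈ 0.0133
Since p ≈ 0.0133 < α = 0.05, reject H0; the data support H1.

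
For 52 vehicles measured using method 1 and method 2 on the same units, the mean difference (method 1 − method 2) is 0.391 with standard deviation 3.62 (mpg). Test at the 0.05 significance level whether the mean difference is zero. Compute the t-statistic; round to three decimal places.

H0: μ_d = 0; H1: μ_d ≠ 0 (paired t-test on the differences, two-sided).
t = d̄/(s_d/√n) = 0.391/(3.62/√52) = 0.779
df = n − 1 = 51
Two-sided p-value ≈ 0.440
Since p ≈ 0.440 > α = 0.05, fail to reject H0; the data do not provide sufficient evidence against H0.

0.779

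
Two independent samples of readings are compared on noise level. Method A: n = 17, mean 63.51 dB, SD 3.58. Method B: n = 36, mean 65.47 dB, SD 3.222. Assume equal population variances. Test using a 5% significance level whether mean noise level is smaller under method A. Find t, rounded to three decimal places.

Let group 1 = method A, group 2 = method B. H0: μ_1 = μ_2; H1: μ_1 < μ_2 (two-sample pooled-variance t-test, left-tailed).
s_p² = [(17−1)·3.58² + (36−1)·3.222²]/(17+36−2) = 11.1452
t = (63.51 − 65.47)/√[11.1452·(1/17 + 1/36)] = -1.995
df = n₁ + n₂ − 2 = 51
p-value = P(T ≤ -1.995) ≈ 0.026
Since p ≈ 0.026 < α = 0.05, reject H0; the data support H1.

-1.995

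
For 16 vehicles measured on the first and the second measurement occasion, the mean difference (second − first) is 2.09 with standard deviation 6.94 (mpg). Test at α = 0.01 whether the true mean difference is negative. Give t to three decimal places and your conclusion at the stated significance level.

t = 1.205; fail to reject H0

H0: μ_d = 0; H1: μ_d < 0 (paired t-test on the differences, left-tailed).
t = d̄/(s_d/√n) = 2.09/(6.94/√16) = 1.205
df = n − 1 = 15
p-value = P(T ≤ 1.205) ≈ 0.876
Since p ≈ 0.876 > α = 0.01, fail to reject H0; the data do not provide sufficient evidence against H0.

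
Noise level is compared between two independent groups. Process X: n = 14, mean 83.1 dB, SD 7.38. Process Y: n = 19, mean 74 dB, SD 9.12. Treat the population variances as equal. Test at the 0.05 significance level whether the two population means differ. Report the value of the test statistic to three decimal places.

Let group 1 = process X, group 2 = process Y. H0: μ_1 = μ_2; H1: μ_1 ≠ μ_2 (two-sample pooled-variance t-test, two-sided).
s_p² = [(14−1)·7.38² + (19−1)·9.12²]/(14+19−2) = 71.1347
t = (83.1 − 74)/√[71.1347·(1/14 + 1/19)] = 3.063
df = n₁ + n₂ − 2 = 31
Two-sided p-value ≈ 0.005
Since p ≈ 0.005 < α = 0.05, reject H0; the evidence is statistically significant.

3.063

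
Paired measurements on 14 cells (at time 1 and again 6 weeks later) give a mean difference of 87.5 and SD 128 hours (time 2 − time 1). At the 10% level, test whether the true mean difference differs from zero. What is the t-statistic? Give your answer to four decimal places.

H0: μ_d = 0; H1: μ_d ≠ 0 (paired t-test on the differences, two-sided).
t = d̄/(s_d/√n) = 87.5/(128/√14) = 2.5578
df = n − 1 = 13
Two-sided p-value ≈ 0.024
Since p ≈ 0.024 < α = 0.1, reject H0; the evidence is statistically significant.

2.5578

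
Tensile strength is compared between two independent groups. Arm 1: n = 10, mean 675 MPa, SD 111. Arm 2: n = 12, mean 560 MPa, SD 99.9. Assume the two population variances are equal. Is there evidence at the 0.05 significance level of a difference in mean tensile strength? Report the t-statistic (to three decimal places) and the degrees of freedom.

Let group 1 = arm 1, group 2 = arm 2. H0: μ_1 = μ_2; H1: μ_1 ≠ μ_2 (two-sample pooled-variance t-test, two-sided).
s_p² = [(10−1)·111² + (12−1)·99.9²]/(10+12−2) = 11033.5
t = (675 − 560)/√[11033.5·(1/10 + 1/12)] = 2.557
df = n₁ + n₂ − 2 = 20
Two-sided p-value ≈ 0.0188
Since p ≈ 0.0188 < α = 0.05, reject H0; the evidence is statistically significant.

t = 2.557, df = 20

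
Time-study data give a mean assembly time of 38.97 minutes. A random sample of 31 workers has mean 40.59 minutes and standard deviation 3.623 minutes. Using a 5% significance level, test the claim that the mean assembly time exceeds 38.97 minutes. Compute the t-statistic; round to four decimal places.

H0: μ = 38.97; H1: μ > 38.97 (one-sample t-test, right-tailed).
t = (x̄ − μ₀)/(s/√n) = (40.59 − 38.97)/(3.623/√31) = 2.4896
df = n − 1 = 30
p-value = P(T ≥ 2.4896) ≈ 0.009
Since p ≈ 0.009 < α = 0.05, reject H0; the evidence is statistically significant.

2.4896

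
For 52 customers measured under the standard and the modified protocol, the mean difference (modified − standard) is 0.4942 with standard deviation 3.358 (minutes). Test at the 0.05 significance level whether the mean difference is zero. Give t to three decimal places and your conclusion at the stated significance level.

H0: μ_d = 0; H1: μ_d ≠ 0 (paired t-test on the differences, two-sided).
t = d̄/(s_d/√n) = 0.4942/(3.358/√52) = 1.061
df = n − 1 = 51
Two-sided p-value ≈ 0.294
Since p ≈ 0.294 > α = 0.05, fail to reject H0; the data do not provide sufficient evidence against H0.

t = 1.061; fail to reject H0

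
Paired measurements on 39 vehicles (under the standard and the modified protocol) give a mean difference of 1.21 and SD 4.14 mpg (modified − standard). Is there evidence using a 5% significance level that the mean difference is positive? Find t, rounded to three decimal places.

H0: μ_d = 0; H1: μ_d > 0 (paired t-test on the differences, right-tailed).
t = d̄/(s_d/√n) = 1.21/(4.14/√39) = 1.825
df = n − 1 = 38
p-value = P(T ≥ 1.825) ≈ 0.038
Since p ≈ 0.038 < α = 0.05, reject H0; the evidence is statistically significant.

1.825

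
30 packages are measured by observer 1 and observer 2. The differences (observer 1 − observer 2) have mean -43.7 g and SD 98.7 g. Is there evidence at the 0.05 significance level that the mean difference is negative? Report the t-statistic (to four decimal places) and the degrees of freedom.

H0: μ_d = 0; H1: μ_d < 0 (paired t-test on the differences, left-tailed).
t = d̄/(s_d/√n) = -43.7/(98.7/√30) = -2.4251
df = n − 1 = 29
p-value = P(T ≤ -2.4251) ≈ 0.0109
Since p ≈ 0.0109 < α = 0.05, reject H0; the evidence is statistically significant.

t = -2.4251, df = 29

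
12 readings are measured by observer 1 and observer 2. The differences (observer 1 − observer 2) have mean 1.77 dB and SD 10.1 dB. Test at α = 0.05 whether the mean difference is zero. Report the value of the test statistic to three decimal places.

H0: μ_d = 0; H1: μ_d ≠ 0 (paired t-test on the differences, two-sided).
t = d̄/(s_d/√n) = 1.77/(10.1/√12) = 0.607
df = n − 1 = 11
Two-sided p-value ≈ 0.5561
Since p ≈ 0.5561 > α = 0.05, fail to reject H0; the data do not provide sufficient evidence against H0.

0.607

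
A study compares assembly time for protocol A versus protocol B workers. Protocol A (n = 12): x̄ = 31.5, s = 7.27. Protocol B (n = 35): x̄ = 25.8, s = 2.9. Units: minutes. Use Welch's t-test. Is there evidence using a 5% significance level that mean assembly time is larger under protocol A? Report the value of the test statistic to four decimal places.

Let group 1 = protocol A, group 2 = protocol B. H0: μ_1 = μ_2; H1: μ_1 > μ_2 (Welch's two-sample t-test, right-tailed).
t = (x̄_1 − x̄_2)/√(s_1²/n_1 + s_2²/n_2) = (31.5 − 25.8)/√(7.27²/12 + 2.9²/35) = 2.6448
Welch–Satterthwaite df ≈ 12.22
p-value = P(T ≥ 2.6448) ≈ 0.0106
Since p ≈ 0.0106 < α = 0.05, reject H0; the data support H1.

2.6448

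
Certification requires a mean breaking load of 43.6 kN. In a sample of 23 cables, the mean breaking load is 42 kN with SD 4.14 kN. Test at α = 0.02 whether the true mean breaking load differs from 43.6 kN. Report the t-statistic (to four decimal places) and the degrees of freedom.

t = -1.8535, df = 22

H0: μ = 43.6; H1: μ ≠ 43.6 (one-sample t-test, two-sided).
t = (x̄ − μ₀)/(s/√n) = (42 − 43.6)/(4.14/√23) = -1.8535
df = n − 1 = 22
Two-sided p-value ≈ 0.0773
Since p ≈ 0.0773 > α = 0.02, fail to reject H0; the data do not provide sufficient evidence against H0.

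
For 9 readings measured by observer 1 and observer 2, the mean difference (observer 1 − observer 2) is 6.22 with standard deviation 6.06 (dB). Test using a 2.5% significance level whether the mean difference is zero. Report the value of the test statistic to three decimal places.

H0: μ_d = 0; H1: μ_d ≠ 0 (paired t-test on the differences, two-sided).
t = d̄/(s_d/√n) = 6.22/(6.06/√9) = 3.079
df = n − 1 = 8
Two-sided p-value ≈ 0.015
Since p ≈ 0.015 < α = 0.025, reject H0; the data support H1.

3.079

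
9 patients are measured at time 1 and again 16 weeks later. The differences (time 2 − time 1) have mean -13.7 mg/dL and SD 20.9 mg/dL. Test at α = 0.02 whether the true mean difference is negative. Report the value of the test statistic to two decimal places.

-1.97

H0: μ_d = 0; H1: μ_d < 0 (paired t-test on the differences, left-tailed).
t = d̄/(s_d/√n) = -13.7/(20.9/√9) = -1.97
df = n − 1 = 8
p-value = P(T ≤ -1.97) ≈ 0.042
Since p ≈ 0.042 > α = 0.02, fail to reject H0; the data do not provide sufficient evidence against H0.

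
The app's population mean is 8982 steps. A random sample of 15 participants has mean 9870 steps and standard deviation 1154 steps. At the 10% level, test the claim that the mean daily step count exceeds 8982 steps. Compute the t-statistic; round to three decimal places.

H0: μ = 8982; H1: μ > 8982 (one-sample t-test, right-tailed).
t = (x̄ − μ₀)/(s/√n) = (9870 − 8982)/(1154/√15) = 2.980
df = n − 1 = 14
p-value = P(T ≥ 2.980) ≈ 0.0050
Since p ≈ 0.0050 < α = 0.1, reject H0; the data support H1.

2.980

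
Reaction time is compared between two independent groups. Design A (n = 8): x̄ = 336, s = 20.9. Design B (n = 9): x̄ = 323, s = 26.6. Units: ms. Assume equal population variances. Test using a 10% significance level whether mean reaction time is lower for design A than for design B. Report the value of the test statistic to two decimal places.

1.11

Let group 1 = design A, group 2 = design B. H0: μ_1 = μ_2; H1: μ_1 < μ_2 (two-sample pooled-variance t-test, left-tailed).
s_p² = [(8−1)·20.9² + (9−1)·26.6²]/(8+9−2) = 581.21
t = (336 − 323)/√[581.21·(1/8 + 1/9)] = 1.11
df = n₁ + n₂ − 2 = 15
p-value = P(T ≤ 1.11) ≈ 0.8577
Since p ≈ 0.8577 > α = 0.1, fail to reject H0; the data do not provide sufficient evidence against H0.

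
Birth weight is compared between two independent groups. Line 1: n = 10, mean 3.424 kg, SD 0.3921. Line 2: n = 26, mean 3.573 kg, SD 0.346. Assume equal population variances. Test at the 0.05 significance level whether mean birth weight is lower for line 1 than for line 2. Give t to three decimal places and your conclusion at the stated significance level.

t = -1.116; fail to reject H0

Let group 1 = line 1, group 2 = line 2. H0: μ_1 = μ_2; H1: μ_1 < μ_2 (two-sample pooled-variance t-test, left-tailed).
s_p² = [(10−1)·0.3921² + (26−1)·0.346²]/(10+26−2) = 0.128723
t = (3.424 − 3.573)/√[0.128723·(1/10 + 1/26)] = -1.116
df = n₁ + n₂ − 2 = 34
p-value = P(T ≤ -1.116) ≈ 0.1361
Since p ≈ 0.1361 > α = 0.05, fail to reject H0; the evidence is not statistically significant.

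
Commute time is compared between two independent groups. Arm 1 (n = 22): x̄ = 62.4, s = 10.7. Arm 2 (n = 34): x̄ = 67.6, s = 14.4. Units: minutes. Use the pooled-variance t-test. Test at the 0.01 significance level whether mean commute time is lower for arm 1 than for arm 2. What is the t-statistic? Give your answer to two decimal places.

-1.45

Let group 1 = arm 1, group 2 = arm 2. H0: μ_1 = μ_2; H1: μ_1 < μ_2 (two-sample pooled-variance t-test, left-tailed).
s_p² = [(22−1)·10.7² + (34−1)·14.4²]/(22+34−2) = 171.244
t = (62.4 − 67.6)/√[171.244·(1/22 + 1/34)] = -1.45
df = n₁ + n₂ − 2 = 54
p-value = P(T ≤ -1.45) ≈ 0.0761
Since p ≈ 0.0761 > α = 0.01, fail to reject H0; the data do not provide sufficient evidence against H0.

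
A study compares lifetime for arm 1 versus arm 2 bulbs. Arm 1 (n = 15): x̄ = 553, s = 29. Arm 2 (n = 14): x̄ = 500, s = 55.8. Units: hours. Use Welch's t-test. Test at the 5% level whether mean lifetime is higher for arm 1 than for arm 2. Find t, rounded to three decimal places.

Let group 1 = arm 1, group 2 = arm 2. H0: μ_1 = μ_2; H1: μ_1 > μ_2 (Welch's two-sample t-test, right-tailed).
t = (x̄_1 − x̄_2)/√(s_1²/n_1 + s_2²/n_2) = (553 − 500)/√(29²/15 + 55.8²/14) = 3.176
Welch–Satterthwaite df ≈ 19.24
p-value = P(T ≥ 3.176) ≈ 0.0025
Since p ≈ 0.0025 < α = 0.05, reject H0; the data support H1.

3.176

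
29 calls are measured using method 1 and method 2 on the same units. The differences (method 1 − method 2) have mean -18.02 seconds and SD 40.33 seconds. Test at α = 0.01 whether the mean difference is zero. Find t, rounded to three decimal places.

-2.406

H0: μ_d = 0; H1: μ_d ≠ 0 (paired t-test on the differences, two-sided).
t = d̄/(s_d/√n) = -18.02/(40.33/√29) = -2.406
df = n − 1 = 28
Two-sided p-value ≈ 0.023
Since p ≈ 0.023 > α = 0.01, fail to reject H0; the evidence is not statistically significant.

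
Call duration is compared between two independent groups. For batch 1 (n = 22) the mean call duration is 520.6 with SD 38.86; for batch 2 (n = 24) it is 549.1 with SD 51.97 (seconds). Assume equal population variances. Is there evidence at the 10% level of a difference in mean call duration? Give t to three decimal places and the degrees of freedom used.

Let group 1 = batch 1, group 2 = batch 2. H0: μ_1 = μ_2; H1: μ_1 ≠ μ_2 (two-sample pooled-variance t-test, two-sided).
s_p² = [(22−1)·38.86² + (24−1)·51.97²]/(22+24−2) = 2132.55
t = (520.6 − 549.1)/√[2132.55·(1/22 + 1/24)] = -2.091
df = n₁ + n₂ − 2 = 44
Two-sided p-value ≈ 0.042
Since p ≈ 0.042 < α = 0.1, reject H0; the evidence is statistically significant.

t = -2.091, df = 44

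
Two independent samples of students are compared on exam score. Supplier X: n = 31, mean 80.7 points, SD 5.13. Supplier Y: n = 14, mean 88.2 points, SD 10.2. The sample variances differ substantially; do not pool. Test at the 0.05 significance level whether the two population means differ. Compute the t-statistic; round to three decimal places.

Let group 1 = supplier X, group 2 = supplier Y. H0: μ_1 = μ_2; H1: μ_1 ≠ μ_2 (Welch's two-sample t-test, two-sided).
t = (x̄_1 − x̄_2)/√(s_1²/n_1 + s_2²/n_2) = (80.7 − 88.2)/√(5.13²/31 + 10.2²/14) = -2.606
Welch–Satterthwaite df ≈ 16.05
Two-sided p-value ≈ 0.0191
Since p ≈ 0.0191 < α = 0.05, reject H0; the data support H1.

-2.606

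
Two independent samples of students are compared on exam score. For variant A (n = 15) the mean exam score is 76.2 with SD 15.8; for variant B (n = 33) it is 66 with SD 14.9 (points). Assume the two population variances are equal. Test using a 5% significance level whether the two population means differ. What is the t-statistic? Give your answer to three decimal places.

Let group 1 = variant A, group 2 = variant B. H0: μ_1 = μ_2; H1: μ_1 ≠ μ_2 (two-sample pooled-variance t-test, two-sided).
s_p² = [(15−1)·15.8² + (33−1)·14.9²]/(15+33−2) = 230.419
t = (76.2 − 66)/√[230.419·(1/15 + 1/33)] = 2.158
df = n₁ + n₂ − 2 = 46
Two-sided p-value ≈ 0.036
Since p ≈ 0.036 < α = 0.05, reject H0; the data support H1.

2.158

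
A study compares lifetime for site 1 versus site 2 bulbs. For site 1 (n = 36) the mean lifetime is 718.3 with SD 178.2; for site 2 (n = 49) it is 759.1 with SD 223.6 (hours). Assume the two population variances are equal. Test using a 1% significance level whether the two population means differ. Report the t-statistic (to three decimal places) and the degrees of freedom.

t = -0.904, df = 83

Let group 1 = site 1, group 2 = site 2. H0: μ_1 = μ_2; H1: μ_1 ≠ μ_2 (two-sample pooled-variance t-test, two-sided).
s_p² = [(36−1)·178.2² + (49−1)·223.6²]/(36+49−2) = 42304.7
t = (718.3 − 759.1)/√[42304.7·(1/36 + 1/49)] = -0.904
df = n₁ + n₂ − 2 = 83
Two-sided p-value ≈ 0.3688
Since p ≈ 0.3688 > α = 0.01, fail to reject H0; the data do not provide sufficient evidence against H0.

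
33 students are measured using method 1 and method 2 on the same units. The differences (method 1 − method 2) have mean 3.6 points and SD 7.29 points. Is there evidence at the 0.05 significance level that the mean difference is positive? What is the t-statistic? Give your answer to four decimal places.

H0: μ_d = 0; H1: μ_d > 0 (paired t-test on the differences, right-tailed).
t = d̄/(s_d/√n) = 3.6/(7.29/√33) = 2.8368
df = n − 1 = 32
p-value = P(T ≥ 2.8368) ≈ 0.004
Since p ≈ 0.004 < α = 0.05, reject H0; the data support H1.

2.8368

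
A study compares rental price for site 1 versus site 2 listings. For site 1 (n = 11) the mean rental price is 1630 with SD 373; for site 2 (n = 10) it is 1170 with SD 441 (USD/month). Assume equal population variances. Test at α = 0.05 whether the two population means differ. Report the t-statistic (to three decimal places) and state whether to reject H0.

t = 2.589; reject H0

Let group 1 = site 1, group 2 = site 2. H0: μ_1 = μ_2; H1: μ_1 ≠ μ_2 (two-sample pooled-variance t-test, two-sided).
s_p² = [(11−1)·373² + (10−1)·441²]/(11+10−2) = 165348
t = (1630 − 1170)/√[165348·(1/11 + 1/10)] = 2.589
df = n₁ + n₂ − 2 = 19
Two-sided p-value ≈ 0.018
Since p ≈ 0.018 < α = 0.05, reject H0; the data support H1.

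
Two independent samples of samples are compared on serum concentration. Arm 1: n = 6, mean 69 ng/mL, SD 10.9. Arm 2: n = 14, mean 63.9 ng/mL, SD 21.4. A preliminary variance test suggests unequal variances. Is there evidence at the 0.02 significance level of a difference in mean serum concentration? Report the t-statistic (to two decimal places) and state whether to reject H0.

t = 0.70; fail to reject H0

Let group 1 = arm 1, group 2 = arm 2. H0: μ_1 = μ_2; H1: μ_1 ≠ μ_2 (Welch's two-sample t-test, two-sided).
t = (x̄_1 − x̄_2)/√(s_1²/n_1 + s_2²/n_2) = (69 − 63.9)/√(10.9²/6 + 21.4²/14) = 0.70
Welch–Satterthwaite df ≈ 17.16
Two-sided p-value ≈ 0.4910
Since p ≈ 0.4910 > α = 0.02, fail to reject H0; the evidence is not statistically significant.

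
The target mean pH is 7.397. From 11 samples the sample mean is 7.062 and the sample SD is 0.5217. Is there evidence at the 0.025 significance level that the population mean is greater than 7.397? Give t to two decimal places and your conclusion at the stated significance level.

t = -2.13; fail to reject H0

H0: μ = 7.397; H1: μ > 7.397 (one-sample t-test, right-tailed).
t = (x̄ − μ₀)/(s/√n) = (7.062 − 7.397)/(0.5217/√11) = -2.13
df = n − 1 = 10
p-value = P(T ≥ -2.13) ≈ 0.970
Since p ≈ 0.970 > α = 0.025, fail to reject H0; the evidence is not statistically significant.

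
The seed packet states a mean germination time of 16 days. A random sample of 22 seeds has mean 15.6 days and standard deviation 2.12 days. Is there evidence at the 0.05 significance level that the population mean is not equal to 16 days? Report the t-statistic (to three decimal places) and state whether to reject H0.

t = -0.885; fail to reject H0

H0: μ = 16; H1: μ ≠ 16 (one-sample t-test, two-sided).
t = (x̄ − μ₀)/(s/√n) = (15.6 − 16)/(2.12/√22) = -0.885
df = n − 1 = 21
Two-sided p-value ≈ 0.3862
Since p ≈ 0.3862 > α = 0.05, fail to reject H0; the evidence is not statistically significant.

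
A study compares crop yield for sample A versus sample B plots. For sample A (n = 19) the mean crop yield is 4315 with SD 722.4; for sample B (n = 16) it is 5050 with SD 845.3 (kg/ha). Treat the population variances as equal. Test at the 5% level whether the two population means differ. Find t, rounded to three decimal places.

-2.775

Let group 1 = sample A, group 2 = sample B. H0: μ_1 = μ_2; H1: μ_1 ≠ μ_2 (two-sample pooled-variance t-test, two-sided).
s_p² = [(19−1)·722.4² + (16−1)·845.3²]/(19+16−2) = 609439
t = (4315 − 5050)/√[609439·(1/19 + 1/16)] = -2.775
df = n₁ + n₂ − 2 = 33
Two-sided p-value ≈ 0.0090
Since p ≈ 0.0090 < α = 0.05, reject H0; the evidence is statistically significant.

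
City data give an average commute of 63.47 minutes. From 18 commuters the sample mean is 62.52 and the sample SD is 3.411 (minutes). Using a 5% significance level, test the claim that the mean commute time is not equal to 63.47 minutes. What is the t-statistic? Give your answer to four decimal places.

H0: μ = 63.47; H1: μ ≠ 63.47 (one-sample t-test, two-sided).
t = (x̄ − μ₀)/(s/√n) = (62.52 − 63.47)/(3.411/√18) = -1.1816
df = n − 1 = 17
Two-sided p-value ≈ 0.2536
Since p ≈ 0.2536 > α = 0.05, fail to reject H0; the evidence is not statistically significant.

-1.1816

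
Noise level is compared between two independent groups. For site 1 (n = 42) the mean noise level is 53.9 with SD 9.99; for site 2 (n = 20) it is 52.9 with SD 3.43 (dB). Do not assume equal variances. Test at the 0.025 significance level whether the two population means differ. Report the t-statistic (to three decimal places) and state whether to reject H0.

Let group 1 = site 1, group 2 = site 2. H0: μ_1 = μ_2; H1: μ_1 ≠ μ_2 (Welch's two-sample t-test, two-sided).
t = (x̄_1 − x̄_2)/√(s_1²/n_1 + s_2²/n_2) = (53.9 − 52.9)/√(9.99²/42 + 3.43²/20) = 0.581
Welch–Satterthwaite df ≈ 56.36
Two-sided p-value ≈ 0.5637
Since p ≈ 0.5637 > α = 0.025, fail to reject H0; the data do not provide sufficient evidence against H0.

t = 0.581; fail to reject H0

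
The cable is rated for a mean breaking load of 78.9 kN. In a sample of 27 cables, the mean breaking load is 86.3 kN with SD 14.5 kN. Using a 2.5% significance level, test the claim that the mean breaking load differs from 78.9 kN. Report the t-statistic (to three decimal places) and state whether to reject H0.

t = 2.652; reject H0

H0: μ = 78.9; H1: μ ≠ 78.9 (one-sample t-test, two-sided).
t = (x̄ − μ₀)/(s/√n) = (86.3 − 78.9)/(14.5/√27) = 2.652
df = n − 1 = 26
Two-sided p-value ≈ 0.013
Since p ≈ 0.013 < α = 0.025, reject H0; the data support H1.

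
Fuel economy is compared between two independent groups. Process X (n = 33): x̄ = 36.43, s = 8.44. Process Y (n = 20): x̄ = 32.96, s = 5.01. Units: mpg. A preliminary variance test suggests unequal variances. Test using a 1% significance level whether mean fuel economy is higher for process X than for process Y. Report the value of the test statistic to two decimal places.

1.88

Let group 1 = process X, group 2 = process Y. H0: μ_1 = μ_2; H1: μ_1 > μ_2 (Welch's two-sample t-test, right-tailed).
t = (x̄_1 − x̄_2)/√(s_1²/n_1 + s_2²/n_2) = (36.43 − 32.96)/√(8.44²/33 + 5.01²/20) = 1.88
Welch–Satterthwaite df ≈ 50.99
p-value = P(T ≥ 1.88) ≈ 0.033
Since p ≈ 0.033 > α = 0.01, fail to reject H0; the evidence is not statistically significant.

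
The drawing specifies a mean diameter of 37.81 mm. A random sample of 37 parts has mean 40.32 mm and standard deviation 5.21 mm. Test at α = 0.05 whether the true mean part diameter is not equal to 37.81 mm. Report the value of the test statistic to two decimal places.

H0: μ = 37.81; H1: μ ≠ 37.81 (one-sample t-test, two-sided).
t = (x̄ − μ₀)/(s/√n) = (40.32 − 37.81)/(5.21/√37) = 2.93
df = n − 1 = 36
Two-sided p-value ≈ 0.0058
Since p ≈ 0.0058 < α = 0.05, reject H0; the data support H1.

2.93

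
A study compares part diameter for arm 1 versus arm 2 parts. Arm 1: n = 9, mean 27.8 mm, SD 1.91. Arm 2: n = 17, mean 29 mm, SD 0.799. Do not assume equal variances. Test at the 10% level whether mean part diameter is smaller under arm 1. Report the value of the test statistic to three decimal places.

Let group 1 = arm 1, group 2 = arm 2. H0: μ_1 = μ_2; H1: μ_1 < μ_2 (Welch's two-sample t-test, left-tailed).
t = (x̄_1 − x̄_2)/√(s_1²/n_1 + s_2²/n_2) = (27.8 − 29)/√(1.91²/9 + 0.799²/17) = -1.803
Welch–Satterthwaite df ≈ 9.51
p-value = P(T ≤ -1.803) ≈ 0.0515
Since p ≈ 0.0515 < α = 0.1, reject H0; the evidence is statistically significant.

-1.803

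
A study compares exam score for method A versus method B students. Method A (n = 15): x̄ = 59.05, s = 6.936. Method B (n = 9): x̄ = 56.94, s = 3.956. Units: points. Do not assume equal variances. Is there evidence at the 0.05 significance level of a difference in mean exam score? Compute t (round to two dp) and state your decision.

t = 0.95; fail to reject H0

Let group 1 = method A, group 2 = method B. H0: μ_1 = μ_2; H1: μ_1 ≠ μ_2 (Welch's two-sample t-test, two-sided).
t = (x̄_1 − x̄_2)/√(s_1²/n_1 + s_2²/n_2) = (59.05 − 56.94)/√(6.936²/15 + 3.956²/9) = 0.95
Welch–Satterthwaite df ≈ 21.99
Two-sided p-value ≈ 0.3531
Since p ≈ 0.3531 > α = 0.05, fail to reject H0; the data do not provide sufficient evidence against H0.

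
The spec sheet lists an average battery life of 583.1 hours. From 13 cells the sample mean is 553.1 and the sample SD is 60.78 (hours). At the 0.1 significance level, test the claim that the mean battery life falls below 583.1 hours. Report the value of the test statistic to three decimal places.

H0: μ = 583.1; H1: μ < 583.1 (one-sample t-test, left-tailed).
t = (x̄ − μ₀)/(s/√n) = (553.1 − 583.1)/(60.78/√13) = -1.780
df = n − 1 = 12
p-value = P(T ≤ -1.780) ≈ 0.0502
Since p ≈ 0.0502 < α = 0.1, reject H0; the evidence is statistically significant.

-1.780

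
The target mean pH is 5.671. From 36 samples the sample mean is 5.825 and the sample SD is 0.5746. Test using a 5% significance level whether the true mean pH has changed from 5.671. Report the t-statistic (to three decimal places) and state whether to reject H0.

H0: μ = 5.671; H1: μ ≠ 5.671 (one-sample t-test, two-sided).
t = (x̄ − μ₀)/(s/√n) = (5.825 − 5.671)/(0.5746/√36) = 1.608
df = n − 1 = 35
Two-sided p-value ≈ 0.117
Since p ≈ 0.117 > α = 0.05, fail to reject H0; the data do not provide sufficient evidence against H0.

t = 1.608; fail to reject H0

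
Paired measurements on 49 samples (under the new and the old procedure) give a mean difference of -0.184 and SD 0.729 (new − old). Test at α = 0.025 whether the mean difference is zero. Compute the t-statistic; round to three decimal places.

H0: μ_d = 0; H1: μ_d ≠ 0 (paired t-test on the differences, two-sided).
t = d̄/(s_d/√n) = -0.184/(0.729/√49) = -1.767
df = n − 1 = 48
Two-sided p-value ≈ 0.0836
Since p ≈ 0.0836 > α = 0.025, fail to reject H0; the data do not provide sufficient evidence against H0.

-1.767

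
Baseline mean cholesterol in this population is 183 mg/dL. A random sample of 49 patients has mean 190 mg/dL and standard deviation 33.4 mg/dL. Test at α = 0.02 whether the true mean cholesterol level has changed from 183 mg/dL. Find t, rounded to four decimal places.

H0: μ = 183; H1: μ ≠ 183 (one-sample t-test, two-sided).
t = (x̄ − μ₀)/(s/√n) = (190 − 183)/(33.4/√49) = 1.4671
df = n − 1 = 48
Two-sided p-value ≈ 0.1489
Since p ≈ 0.1489 > α = 0.02, fail to reject H0; the evidence is not statistically significant.

1.4671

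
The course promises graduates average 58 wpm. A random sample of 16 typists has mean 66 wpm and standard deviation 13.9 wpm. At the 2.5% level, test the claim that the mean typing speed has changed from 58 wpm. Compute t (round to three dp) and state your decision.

t = 2.302; fail to reject H0

H0: μ = 58; H1: μ ≠ 58 (one-sample t-test, two-sided).
t = (x̄ − μ₀)/(s/√n) = (66 − 58)/(13.9/√16) = 2.302
df = n − 1 = 15
Two-sided p-value ≈ 0.0361
Since p ≈ 0.0361 > α = 0.025, fail to reject H0; the data do not provide sufficient evidence against H0.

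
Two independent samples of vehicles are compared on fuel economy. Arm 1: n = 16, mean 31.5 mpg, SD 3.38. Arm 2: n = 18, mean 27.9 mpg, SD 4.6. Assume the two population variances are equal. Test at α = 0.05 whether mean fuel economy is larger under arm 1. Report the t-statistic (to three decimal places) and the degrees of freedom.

Let group 1 = arm 1, group 2 = arm 2. H0: μ_1 = μ_2; H1: μ_1 > μ_2 (two-sample pooled-variance t-test, right-tailed).
s_p² = [(16−1)·3.38² + (18−1)·4.6²]/(16+18−2) = 16.5964
t = (31.5 − 27.9)/√[16.5964·(1/16 + 1/18)] = 2.572
df = n₁ + n₂ − 2 = 32
p-value = P(T ≥ 2.572) ≈ 0.0075
Since p ≈ 0.0075 < α = 0.05, reject H0; the evidence is statistically significant.

t = 2.572, df = 32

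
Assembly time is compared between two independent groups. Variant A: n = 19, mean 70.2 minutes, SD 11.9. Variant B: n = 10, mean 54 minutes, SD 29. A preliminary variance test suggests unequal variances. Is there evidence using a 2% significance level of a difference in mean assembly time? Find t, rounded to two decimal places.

1.69

Let group 1 = variant A, group 2 = variant B. H0: μ_1 = μ_2; H1: μ_1 ≠ μ_2 (Welch's two-sample t-test, two-sided).
t = (x̄_1 − x̄_2)/√(s_1²/n_1 + s_2²/n_2) = (70.2 − 54)/√(11.9²/19 + 29²/10) = 1.69
Welch–Satterthwaite df ≈ 10.62
Two-sided p-value ≈ 0.1195
Since p ≈ 0.1195 > α = 0.02, fail to reject H0; the evidence is not statistically significant.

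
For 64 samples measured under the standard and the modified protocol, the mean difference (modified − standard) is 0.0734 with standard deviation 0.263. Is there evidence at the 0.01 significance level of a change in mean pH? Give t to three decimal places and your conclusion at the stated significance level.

t = 2.233; fail to reject H0

H0: μ_d = 0; H1: μ_d ≠ 0 (paired t-test on the differences, two-sided).
t = d̄/(s_d/√n) = 0.0734/(0.263/√64) = 2.233
df = n − 1 = 63
Two-sided p-value ≈ 0.029
Since p ≈ 0.029 > α = 0.01, fail to reject H0; the data do not provide sufficient evidence against H0.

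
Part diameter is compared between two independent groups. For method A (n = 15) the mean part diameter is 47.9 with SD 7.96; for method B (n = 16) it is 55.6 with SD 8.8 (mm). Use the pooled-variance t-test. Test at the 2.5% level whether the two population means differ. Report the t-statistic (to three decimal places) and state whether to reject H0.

Let group 1 = method A, group 2 = method B. H0: μ_1 = μ_2; H1: μ_1 ≠ μ_2 (two-sample pooled-variance t-test, two-sided).
s_p² = [(15−1)·7.96² + (16−1)·8.8²]/(15+16−2) = 70.6435
t = (47.9 − 55.6)/√[70.6435·(1/15 + 1/16)] = -2.549
df = n₁ + n₂ − 2 = 29
Two-sided p-value ≈ 0.0164
Since p ≈ 0.0164 < α = 0.025, reject H0; the data support H1.

t = -2.549; reject H0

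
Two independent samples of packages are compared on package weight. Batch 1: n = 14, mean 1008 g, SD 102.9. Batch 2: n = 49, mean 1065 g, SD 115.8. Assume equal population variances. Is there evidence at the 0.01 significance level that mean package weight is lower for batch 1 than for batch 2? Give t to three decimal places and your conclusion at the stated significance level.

t = -1.662; fail to reject H0

Let group 1 = batch 1, group 2 = batch 2. H0: μ_1 = μ_2; H1: μ_1 < μ_2 (two-sample pooled-variance t-test, left-tailed).
s_p² = [(14−1)·102.9² + (49−1)·115.8²]/(14+49−2) = 12808.4
t = (1008 − 1065)/√[12808.4·(1/14 + 1/49)] = -1.662
df = n₁ + n₂ − 2 = 61
p-value = P(T ≤ -1.662) ≈ 0.0508
Since p ≈ 0.0508 > α = 0.01, fail to reject H0; the data do not provide sufficient evidence against H0.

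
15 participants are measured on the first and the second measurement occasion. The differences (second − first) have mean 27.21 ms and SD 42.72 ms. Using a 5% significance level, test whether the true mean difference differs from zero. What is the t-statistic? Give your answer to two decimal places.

H0: μ_d = 0; H1: μ_d ≠ 0 (paired t-test on the differences, two-sided).
t = d̄/(s_d/√n) = 27.21/(42.72/√15) = 2.47
df = n − 1 = 14
Two-sided p-value ≈ 0.0271
Since p ≈ 0.0271 < α = 0.05, reject H0; the evidence is statistically significant.

2.47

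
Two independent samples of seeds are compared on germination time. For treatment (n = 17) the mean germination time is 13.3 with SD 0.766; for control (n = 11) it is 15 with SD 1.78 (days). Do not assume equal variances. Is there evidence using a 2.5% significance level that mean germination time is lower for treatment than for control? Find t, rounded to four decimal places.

Let group 1 = treatment, group 2 = control. H0: μ_1 = μ_2; H1: μ_1 < μ_2 (Welch's two-sample t-test, left-tailed).
t = (x̄_1 − x̄_2)/√(s_1²/n_1 + s_2²/n_2) = (13.3 − 15)/√(0.766²/17 + 1.78²/11) = -2.9933
Welch–Satterthwaite df ≈ 12.43
p-value = P(T ≤ -2.9933) ≈ 0.005
Since p ≈ 0.005 < α = 0.025, reject H0; the data support H1.

-2.9933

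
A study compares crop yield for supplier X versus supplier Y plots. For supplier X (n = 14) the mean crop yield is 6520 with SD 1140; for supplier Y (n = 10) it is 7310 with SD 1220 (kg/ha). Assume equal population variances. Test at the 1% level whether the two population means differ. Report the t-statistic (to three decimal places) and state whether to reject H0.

Let group 1 = supplier X, group 2 = supplier Y. H0: μ_1 = μ_2; H1: μ_1 ≠ μ_2 (two-sample pooled-variance t-test, two-sided).
s_p² = [(14−1)·1140² + (10−1)·1220²]/(14+10−2) = 1376840
t = (6520 − 7310)/√[1376840·(1/14 + 1/10)] = -1.626
df = n₁ + n₂ − 2 = 22
Two-sided p-value ≈ 0.118
Since p ≈ 0.118 > α = 0.01, fail to reject H0; the evidence is not statistically significant.

t = -1.626; fail to reject H0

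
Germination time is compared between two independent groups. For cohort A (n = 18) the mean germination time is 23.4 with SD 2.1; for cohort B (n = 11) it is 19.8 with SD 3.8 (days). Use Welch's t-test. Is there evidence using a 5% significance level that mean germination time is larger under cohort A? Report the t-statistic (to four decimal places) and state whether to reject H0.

Let group 1 = cohort A, group 2 = cohort B. H0: μ_1 = μ_2; H1: μ_1 > μ_2 (Welch's two-sample t-test, right-tailed).
t = (x̄_1 − x̄_2)/√(s_1²/n_1 + s_2²/n_2) = (23.4 − 19.8)/√(2.1²/18 + 3.8²/11) = 2.8844
Welch–Satterthwaite df ≈ 13.80
p-value = P(T ≥ 2.8844) ≈ 0.0061
Since p ≈ 0.0061 < α = 0.05, reject H0; the evidence is statistically significant.

t = 2.8844; reject H0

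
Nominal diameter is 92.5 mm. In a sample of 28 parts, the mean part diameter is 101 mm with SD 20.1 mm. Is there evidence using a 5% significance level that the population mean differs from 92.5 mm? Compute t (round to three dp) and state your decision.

t = 2.238; reject H0

H0: μ = 92.5; H1: μ ≠ 92.5 (one-sample t-test, two-sided).
t = (x̄ − μ₀)/(s/√n) = (101 − 92.5)/(20.1/√28) = 2.238
df = n − 1 = 27
Two-sided p-value ≈ 0.034
Since p ≈ 0.034 < α = 0.05, reject H0; the evidence is statistically significant.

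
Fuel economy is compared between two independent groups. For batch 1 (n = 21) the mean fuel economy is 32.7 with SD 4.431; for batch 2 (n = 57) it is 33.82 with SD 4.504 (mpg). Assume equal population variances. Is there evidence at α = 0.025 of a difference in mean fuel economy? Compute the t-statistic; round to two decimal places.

-0.98

Let group 1 = batch 1, group 2 = batch 2. H0: μ_1 = μ_2; H1: μ_1 ≠ μ_2 (two-sample pooled-variance t-test, two-sided).
s_p² = [(21−1)·4.431² + (57−1)·4.504²]/(21+57−2) = 20.1144
t = (32.7 − 33.82)/√[20.1144·(1/21 + 1/57)] = -0.98
df = n₁ + n₂ − 2 = 76
Two-sided p-value ≈ 0.331
Since p ≈ 0.331 > α = 0.025, fail to reject H0; the evidence is not statistically significant.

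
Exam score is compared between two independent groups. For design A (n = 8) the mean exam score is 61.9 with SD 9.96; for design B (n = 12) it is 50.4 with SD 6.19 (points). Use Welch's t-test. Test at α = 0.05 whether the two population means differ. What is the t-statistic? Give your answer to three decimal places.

2.912

Let group 1 = design A, group 2 = design B. H0: μ_1 = μ_2; H1: μ_1 ≠ μ_2 (Welch's two-sample t-test, two-sided).
t = (x̄_1 − x̄_2)/√(s_1²/n_1 + s_2²/n_2) = (61.9 − 50.4)/√(9.96²/8 + 6.19²/12) = 2.912
Welch–Satterthwaite df ≈ 10.62
Two-sided p-value ≈ 0.015
Since p ≈ 0.015 < α = 0.05, reject H0; the data support H1.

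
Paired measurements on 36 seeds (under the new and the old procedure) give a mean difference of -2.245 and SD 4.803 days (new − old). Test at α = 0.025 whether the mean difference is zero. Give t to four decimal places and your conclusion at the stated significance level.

t = -2.8045; reject H0

H0: μ_d = 0; H1: μ_d ≠ 0 (paired t-test on the differences, two-sided).
t = d̄/(s_d/√n) = -2.245/(4.803/√36) = -2.8045
df = n − 1 = 35
Two-sided p-value ≈ 0.0082
Since p ≈ 0.0082 < α = 0.025, reject H0; the evidence is statistically significant.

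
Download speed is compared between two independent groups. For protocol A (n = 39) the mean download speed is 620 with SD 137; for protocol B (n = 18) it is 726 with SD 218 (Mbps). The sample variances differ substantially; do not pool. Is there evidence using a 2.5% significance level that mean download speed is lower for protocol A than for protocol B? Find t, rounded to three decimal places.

-1.897

Let group 1 = protocol A, group 2 = protocol B. H0: μ_1 = μ_2; H1: μ_1 < μ_2 (Welch's two-sample t-test, left-tailed).
t = (x̄_1 − x̄_2)/√(s_1²/n_1 + s_2²/n_2) = (620 − 726)/√(137²/39 + 218²/18) = -1.897
Welch–Satterthwaite df ≈ 23.41
p-value = P(T ≤ -1.897) ≈ 0.0351
Since p ≈ 0.0351 > α = 0.025, fail to reject H0; the evidence is not statistically significant.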